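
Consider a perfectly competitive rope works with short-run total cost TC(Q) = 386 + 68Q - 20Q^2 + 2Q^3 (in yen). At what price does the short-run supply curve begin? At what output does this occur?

¥18 per unit, at Q = 5

The firm shuts down when price falls below the minimum of average variable cost. AVC = VC/Q = 68 - 20Q + 2Q^2.
dAVC/dQ = -20 + 4Q = 0 gives Q = 5. min AVC = 68 - 20·5 + 2·5^2 = 18.
The firm shuts down for any P below ¥18.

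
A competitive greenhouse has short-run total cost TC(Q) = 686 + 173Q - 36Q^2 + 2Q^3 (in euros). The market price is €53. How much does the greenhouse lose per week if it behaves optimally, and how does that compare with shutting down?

Profit = -€286 at Q = 10

AVC = 173 - 36Q + 2Q^2 has its minimum €11 at Q = 9; price €53 clears that bar, so the firm operates.
With MC = 173 - 72Q + 6Q^2, P = MC on the upward-sloping part at Q* = 10.
TR = 53·10 = 530. TC = 686 + 130 = 816. Profit = 530 − 816 = -€286.
That loss of €286 beats the €686 the firm would lose by shutting down; producing recovers €400 of fixed cost.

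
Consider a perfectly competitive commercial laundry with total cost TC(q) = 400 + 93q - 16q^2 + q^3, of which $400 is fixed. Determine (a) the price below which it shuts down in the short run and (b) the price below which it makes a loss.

Shutdown price = min AVC. AVC = 93 - 16q + q^2, with vertex at q = 8 and minimum $29.
ATC = 400/q + 93 - 16q + q^2. Setting dATC/dq = −400/q^2 − 16 + 2q = 0 gives q = 10 (since 2·10^3 − 16·10^2 = 400).
min ATC = 400/10 + 93 − 16·10 + 10^2 = $73. That is the break-even price.
For $29 ≤ P < $73 the firm produces at a loss; below $29 it shuts down.

Shutdown price = $29; break-even price = $73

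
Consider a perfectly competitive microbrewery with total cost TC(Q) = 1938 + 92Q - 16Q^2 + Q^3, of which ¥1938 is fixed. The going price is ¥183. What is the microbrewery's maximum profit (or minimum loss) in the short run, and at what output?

Profit = -¥248 at Q = 13

AVC = 92 - 16Q + Q^2 has its minimum ¥28 at Q = 8; price ¥183 clears that bar, so the firm operates.
MC = 92 - 32Q + 3Q^2. Setting P = MC and taking the root on the rising branch gives Q* = 13.
TR = 183·13 = 2379. TC = 1938 + 689 = 2627. Profit = 2379 − 2627 = -¥248.
That loss of ¥248 beats the ¥1938 the firm would lose by shutting down; producing recovers ¥1690 of fixed cost.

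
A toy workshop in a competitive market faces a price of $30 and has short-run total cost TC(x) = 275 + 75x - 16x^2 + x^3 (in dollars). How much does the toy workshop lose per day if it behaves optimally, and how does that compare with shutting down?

Profit = -$113 at x = 9

AVC = 75 - 16x + x^2 has its minimum $11 at x = 8; price $30 clears that bar, so the firm operates.
MC = 75 - 32x + 3x^2. Setting P = MC and taking the root on the rising branch gives x* = 9.
TR = 30·9 = 270. TC = 275 + 108 = 383. Profit = 270 − 383 = -$113.
Shutting down would mean losing the fixed cost of $275, so operating at a loss of $113 is better by $162.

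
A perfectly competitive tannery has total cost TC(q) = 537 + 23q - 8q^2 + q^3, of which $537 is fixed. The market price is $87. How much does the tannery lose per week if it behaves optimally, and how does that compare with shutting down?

AVC = 23 - 8q + q^2; min AVC = $7 at q = 4. Since P = $87 ≥ min AVC, the firm produces.
With MC = 23 - 16q + 3q^2, P = MC on the upward-sloping part at q* = 8.
TR = 87·8 = 696. TC = 537 + 184 = 721. Profit = 696 − 721 = -$25.
By producing, the firm covers all variable cost plus $512 of fixed cost; shutting down would lose the full $537.

Profit = -$25 at q = 8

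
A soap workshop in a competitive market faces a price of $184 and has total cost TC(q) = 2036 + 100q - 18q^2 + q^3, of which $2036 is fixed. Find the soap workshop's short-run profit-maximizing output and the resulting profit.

Profit = -$76 at q = 14

AVC = 100 - 18q + q^2 has its minimum $19 at q = 9; price $184 clears that bar, so the firm operates.
With MC = 100 - 36q + 3q^2, P = MC on the upward-sloping part at q* = 14.
TR = 184·14 = 2576. TC = 2036 + 616 = 2652. Profit = 2576 − 2652 = -$76.
Shutting down would mean losing the fixed cost of $2036, so operating at a loss of $76 is better by $1960.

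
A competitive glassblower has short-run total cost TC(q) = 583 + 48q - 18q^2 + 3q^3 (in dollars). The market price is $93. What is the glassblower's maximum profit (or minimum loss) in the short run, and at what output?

AVC = 48 - 18q + 3q^2; min AVC = $21 at q = 3. Since P = $93 ≥ min AVC, the firm produces.
MC = 48 - 36q + 9q^2. Setting P = MC and taking the root on the rising branch gives q* = 5.
TR = 93·5 = 465. TC = 583 + 165 = 748. Profit = 465 − 748 = -$283.
By producing, the firm covers all variable cost plus $300 of fixed cost; shutting down would lose the full $583.

Profit = -$283 at q = 5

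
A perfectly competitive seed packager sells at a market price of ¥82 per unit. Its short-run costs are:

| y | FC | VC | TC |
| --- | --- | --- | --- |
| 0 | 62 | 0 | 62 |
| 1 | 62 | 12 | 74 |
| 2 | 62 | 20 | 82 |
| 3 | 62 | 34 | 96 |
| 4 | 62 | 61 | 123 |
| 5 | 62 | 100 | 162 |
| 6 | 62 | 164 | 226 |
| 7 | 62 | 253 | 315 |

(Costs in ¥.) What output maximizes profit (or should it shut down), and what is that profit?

y = 6; profit = ¥266

Compute π = P·y − TC at each output: y=0: -62; y=1: 8; y=2: 82; y=3: 150; y=4: 205; y=5: 248; y=6: 266; y=7: 259.
Profit is maximized at y = 6. AVC there is 164/6 = ¥27.33 ≤ P, so producing beats shutting down (which would give -¥62).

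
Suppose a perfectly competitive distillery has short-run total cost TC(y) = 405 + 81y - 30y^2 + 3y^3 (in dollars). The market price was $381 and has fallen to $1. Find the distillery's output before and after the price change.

Output falls from 10 to 0 (the firm shuts down)

AVC = 81 - 30y + 3y^2, minimized at y = 5 where min AVC = $6. MC = 81 - 60y + 9y^2.
With P = $381 above the shutdown price, P = MC gives y = 10.
At P = $1 < min AVC = $6, price no longer covers variable cost at any output, so the firm shuts down: y = 0.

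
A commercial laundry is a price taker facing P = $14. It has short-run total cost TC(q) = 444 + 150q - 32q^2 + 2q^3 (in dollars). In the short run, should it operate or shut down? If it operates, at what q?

Shut down

From TC, MC = TC'(q) = 150 - 64q + 6q^2 and AVC = VC/q = 150 - 32q + 2q^2.
AVC is minimized where dAVC/dq = -32 + 4q = 0, at q = 8; min AVC = 150 - 32·8 + 2·8^2 = $22.
Since P = $14 < min AVC = $22, price fails to cover variable cost at any output.
Best response: produce nothing and absorb the $444 fixed cost.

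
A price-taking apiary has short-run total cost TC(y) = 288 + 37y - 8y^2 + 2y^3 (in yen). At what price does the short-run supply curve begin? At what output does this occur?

The shutdown price is the minimum of AVC. VC = 37y - 8y^2 + 2y^3, so AVC = 37 - 8y + 2y^2.
dAVC/dy = -8 + 4y = 0 gives y = 2. min AVC = 37 - 8·2 + 2·2^2 = 29.
So the shutdown price is ¥29.

¥29 per unit, at y = 2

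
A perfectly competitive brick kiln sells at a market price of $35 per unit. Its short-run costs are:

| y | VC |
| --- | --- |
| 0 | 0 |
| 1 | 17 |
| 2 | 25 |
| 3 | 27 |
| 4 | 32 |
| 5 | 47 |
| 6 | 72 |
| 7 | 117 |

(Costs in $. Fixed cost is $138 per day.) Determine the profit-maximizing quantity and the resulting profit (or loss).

Compute π = P·y − TC at each output: y=0: -138; y=1: -120; y=2: -93; y=3: -60; y=4: -30; y=5: -10; y=6: 0; y=7: -10.
Profit is maximized at y = 6. AVC there is 72/6 = $12 ≤ P, so producing beats shutting down (which would give -$138).

y = 6; profit = $0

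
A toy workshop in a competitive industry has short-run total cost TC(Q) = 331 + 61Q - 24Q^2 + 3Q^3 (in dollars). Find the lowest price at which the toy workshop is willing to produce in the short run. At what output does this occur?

The firm shuts down when price falls below the minimum of average variable cost. AVC = VC/Q = 61 - 24Q + 3Q^2.
dAVC/dQ = -24 + 6Q = 0 gives Q = 4. min AVC = 61 - 24·4 + 3·4^2 = 13.
So the shutdown price is $13.

$13 per unit, at Q = 4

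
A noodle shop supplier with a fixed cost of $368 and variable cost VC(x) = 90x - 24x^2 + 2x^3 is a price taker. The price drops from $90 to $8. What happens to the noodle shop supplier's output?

Output falls from 8 to 0 (the firm shuts down)

AVC = 90 - 24x + 2x^2, minimized at x = 6 where min AVC = $18. MC = 90 - 48x + 6x^2.
At P = $90 ≥ min AVC, set P = MC on the rising branch: x = 8.
At P = $8 < min AVC = $18, price no longer covers variable cost at any output, so the firm shuts down: x = 0.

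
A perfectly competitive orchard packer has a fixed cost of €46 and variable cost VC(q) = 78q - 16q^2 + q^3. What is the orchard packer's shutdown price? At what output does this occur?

€14 per unit, at q = 8

Short-run supply begins at min AVC. From VC = 78q - 16q^2 + q^3, AVC = 78 - 16q + q^2.
dAVC/dq = -16 + 2q = 0 gives q = 8. min AVC = 78 - 16·8 + 8^2 = 14.
So the shutdown price is €14.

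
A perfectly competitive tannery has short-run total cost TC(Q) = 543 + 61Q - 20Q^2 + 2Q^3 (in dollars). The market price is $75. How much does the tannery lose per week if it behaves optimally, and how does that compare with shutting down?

Profit = -$151 at Q = 7

AVC = 61 - 20Q + 2Q^2; min AVC = $11 at Q = 5. Since P = $75 ≥ min AVC, the firm produces.
MC = 61 - 40Q + 6Q^2. Setting P = MC and taking the root on the rising branch gives Q* = 7.
TR = 75·7 = 525. TC = 543 + 133 = 676. Profit = 525 − 676 = -$151.
By producing, the firm covers all variable cost plus $392 of fixed cost; shutting down would lose the full $543.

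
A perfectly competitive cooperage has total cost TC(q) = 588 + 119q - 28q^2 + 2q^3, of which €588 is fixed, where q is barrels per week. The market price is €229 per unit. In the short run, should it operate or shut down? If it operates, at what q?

Produce at q = 11

Strip out fixed cost: VC = 119q - 28q^2 + 2q^3. Then AVC = 119 - 28q + 2q^2 and MC = 119 - 56q + 6q^2.
AVC hits its minimum where MC = AVC, at q = 7, giving min AVC = 119 - 28·7 + 2·7^2 = €21.
P = €229 exceeds min AVC = €21, so the firm stays open.
Solving P = MC: -110 - 56q + 6q^2 = 0 ⇒ q = -5/3 or 11. On the upward-sloping branch, q* = 11.
Check: AVC at q = 11 is €53 ≤ P, so revenue covers variable cost.
Profit = P·q − TC = 229·11 − 1171 = €1348.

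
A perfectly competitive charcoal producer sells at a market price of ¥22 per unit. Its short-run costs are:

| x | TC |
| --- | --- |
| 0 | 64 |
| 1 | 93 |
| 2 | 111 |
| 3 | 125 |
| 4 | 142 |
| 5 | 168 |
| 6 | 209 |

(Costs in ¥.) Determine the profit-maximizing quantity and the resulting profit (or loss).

Tabulate TR − TC: x=0: -64; x=1: -71; x=2: -67; x=3: -59; x=4: -54; x=5: -58; x=6: -77.
Profit is maximized at x = 4. AVC there is 78/4 = ¥19.50 ≤ P, so producing beats shutting down (which would give -¥64).

x = 4; profit = -¥54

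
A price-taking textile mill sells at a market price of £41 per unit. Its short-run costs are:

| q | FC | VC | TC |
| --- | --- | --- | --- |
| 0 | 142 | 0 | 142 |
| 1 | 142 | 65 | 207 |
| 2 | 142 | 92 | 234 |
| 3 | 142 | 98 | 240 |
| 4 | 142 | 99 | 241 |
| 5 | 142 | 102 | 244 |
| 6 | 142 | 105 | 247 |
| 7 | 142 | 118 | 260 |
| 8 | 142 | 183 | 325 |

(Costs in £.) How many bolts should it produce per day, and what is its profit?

q = 7; profit = £27

Profit at each row (π = 41q − TC): q=0: -142; q=1: -166; q=2: -152; q=3: -117; q=4: -77; q=5: -39; q=6: -1; q=7: 27; q=8: 3.
Profit is maximized at q = 7. AVC there is 118/7 = £16.86 ≤ P, so producing beats shutting down (which would give -£142).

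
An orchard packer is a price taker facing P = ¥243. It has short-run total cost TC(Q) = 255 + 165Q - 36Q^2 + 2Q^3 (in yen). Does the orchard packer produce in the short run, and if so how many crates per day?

Produce at Q = 13

From TC, MC = TC'(Q) = 165 - 72Q + 6Q^2 and AVC = VC/Q = 165 - 36Q + 2Q^2.
AVC is minimized where dAVC/dQ = -36 + 4Q = 0, at Q = 9; min AVC = 165 - 36·9 + 2·9^2 = ¥3.
Since P = ¥243 ≥ min AVC = ¥3, price covers variable cost and the firm should produce.
P = MC gives -78 - 72Q + 6Q^2 = 0, with roots -1 and 13. Take the larger (rising MC): Q* = 13.
Check: AVC at Q = 13 is ¥35 ≤ P, so revenue covers variable cost.
Profit = P·Q − TC = 243·13 − 710 = ¥2449.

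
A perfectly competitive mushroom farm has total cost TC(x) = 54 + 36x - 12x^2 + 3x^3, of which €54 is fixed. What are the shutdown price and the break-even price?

Shutdown price = min AVC. AVC = 36 - 12x + 3x^2, with vertex at x = 2 and minimum €24.
ATC = 54/x + 36 - 12x + 3x^2. Setting dATC/dx = −54/x^2 − 12 + 6x = 0 gives x = 3 (since 6·3^3 − 12·3^2 = 54).
min ATC = 54/3 + 36 − 12·3 + 3·3^2 = €45. That is the break-even price.
For €24 ≤ P < €45 the firm produces at a loss; below €24 it shuts down.

Shutdown price = €24; break-even price = €45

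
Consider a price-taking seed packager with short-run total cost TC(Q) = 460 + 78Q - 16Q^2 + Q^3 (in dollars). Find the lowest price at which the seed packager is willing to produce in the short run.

Short-run supply begins at min AVC. From VC = 78Q - 16Q^2 + Q^3, AVC = 78 - 16Q + Q^2.
dAVC/dQ = -16 + 2Q = 0 gives Q = 8. min AVC = 78 - 16·8 + 8^2 = 14.
So the shutdown price is $14.

$14 per unit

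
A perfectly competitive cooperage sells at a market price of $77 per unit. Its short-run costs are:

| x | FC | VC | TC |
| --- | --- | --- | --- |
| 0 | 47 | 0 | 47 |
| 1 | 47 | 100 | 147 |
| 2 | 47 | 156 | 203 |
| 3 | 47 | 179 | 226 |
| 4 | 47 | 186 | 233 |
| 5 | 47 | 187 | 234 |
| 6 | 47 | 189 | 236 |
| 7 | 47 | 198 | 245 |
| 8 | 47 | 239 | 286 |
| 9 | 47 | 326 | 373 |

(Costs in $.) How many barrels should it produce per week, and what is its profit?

Compute π = P·x − TC at each output: x=0: -47; x=1: -70; x=2: -49; x=3: 5; x=4: 75; x=5: 151; x=6: 226; x=7: 294; x=8: 330; x=9: 320.
Profit is maximized at x = 8. AVC there is 239/8 = $29.88 ≤ P, so producing beats shutting down (which would give -$47).

x = 8; profit = $330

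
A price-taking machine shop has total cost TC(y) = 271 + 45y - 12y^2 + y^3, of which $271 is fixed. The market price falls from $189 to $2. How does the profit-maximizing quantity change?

AVC = 45 - 12y + y^2, minimized at y = 6 where min AVC = $9. MC = 45 - 24y + 3y^2.
With P = $189 above the shutdown price, P = MC gives y = 12.
At P = $2 < min AVC = $9, price no longer covers variable cost at any output, so the firm shuts down: y = 0.

Output falls from 12 to 0 (the firm shuts down)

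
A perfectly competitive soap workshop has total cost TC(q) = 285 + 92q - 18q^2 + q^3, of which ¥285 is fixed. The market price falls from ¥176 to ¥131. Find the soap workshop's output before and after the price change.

MC = 92 - 36q + 3q^2; the shutdown threshold is min AVC = ¥11 (at q = 9).
At P = ¥176 ≥ min AVC, set P = MC on the rising branch: q = 14.
At P = ¥131 ≥ min AVC, set P = MC: q = 13. The firm stays open but cuts output.

Output falls from 14 to 13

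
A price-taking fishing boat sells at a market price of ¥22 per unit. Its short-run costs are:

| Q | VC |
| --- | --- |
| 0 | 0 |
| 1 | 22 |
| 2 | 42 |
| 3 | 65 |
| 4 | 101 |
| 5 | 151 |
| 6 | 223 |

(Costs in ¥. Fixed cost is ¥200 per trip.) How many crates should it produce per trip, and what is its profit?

Tabulate TR − TC: Q=0: -200; Q=1: -200; Q=2: -198; Q=3: -199; Q=4: -213; Q=5: -241; Q=6: -291.
Profit is maximized at Q = 2. AVC there is 42/2 = ¥21 ≤ P, so producing beats shutting down (which would give -¥200).

Q = 2; profit = -¥198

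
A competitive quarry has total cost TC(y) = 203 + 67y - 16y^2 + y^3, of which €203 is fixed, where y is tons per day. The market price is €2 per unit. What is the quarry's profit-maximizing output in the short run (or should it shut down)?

Shut down

Strip out fixed cost: VC = 67y - 16y^2 + y^3. Then AVC = 67 - 16y + y^2 and MC = 67 - 32y + 3y^2.
AVC is minimized where dAVC/dy = -16 + 2y = 0, at y = 8; min AVC = 67 - 16·8 + 8^2 = €3.
P = €2 lies below min AVC = €3; no output level covers variable cost.
Shutting down limits the loss to fixed cost, €203.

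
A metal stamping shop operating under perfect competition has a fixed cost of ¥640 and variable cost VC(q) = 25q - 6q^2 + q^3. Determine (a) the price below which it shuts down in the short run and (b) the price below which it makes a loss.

AVC = 25 - 6q + q^2; minimized at q = 3, giving min AVC = ¥16. That is the shutdown price.
ATC = 640/q + 25 - 6q + q^2. Setting dATC/dq = −640/q^2 − 6 + 2q = 0 gives q = 8 (since 2·8^3 − 6·8^2 = 640).
min ATC = 640/8 + 25 − 6·8 + 8^2 = ¥121. That is the break-even price.
For ¥16 ≤ P < ¥121 the firm produces at a loss; below ¥16 it shuts down.

Shutdown price = ¥16; break-even price = ¥121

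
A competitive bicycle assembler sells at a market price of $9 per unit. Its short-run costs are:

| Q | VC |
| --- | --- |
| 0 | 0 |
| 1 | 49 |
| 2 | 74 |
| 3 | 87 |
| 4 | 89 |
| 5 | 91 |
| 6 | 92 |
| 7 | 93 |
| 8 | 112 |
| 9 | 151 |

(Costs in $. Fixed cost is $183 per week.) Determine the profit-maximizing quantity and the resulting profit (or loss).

Compute π = P·Q − TC at each output: Q=0: -183; Q=1: -223; Q=2: -239; Q=3: -243; Q=4: -236; Q=5: -229; Q=6: -221; Q=7: -213; Q=8: -223; Q=9: -253.
Profit is highest at Q = 0. Equivalently, the lowest AVC in the table is 93/7 ≈ $13.29 at Q = 7, and P = $9 falls below it — price never covers variable cost, so the firm shuts down and loses only its fixed cost.

Q = 0 (shut down); profit = -$183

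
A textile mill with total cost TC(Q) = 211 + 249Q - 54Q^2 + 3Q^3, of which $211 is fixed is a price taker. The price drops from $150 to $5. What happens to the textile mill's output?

Output falls from 11 to 0 (the firm shuts down)

AVC = 249 - 54Q + 3Q^2, minimized at Q = 9 where min AVC = $6. MC = 249 - 108Q + 9Q^2.
At P = $150 ≥ min AVC, set P = MC on the rising branch: Q = 11.
At P = $5 < min AVC = $6, price no longer covers variable cost at any output, so the firm shuts down: Q = 0.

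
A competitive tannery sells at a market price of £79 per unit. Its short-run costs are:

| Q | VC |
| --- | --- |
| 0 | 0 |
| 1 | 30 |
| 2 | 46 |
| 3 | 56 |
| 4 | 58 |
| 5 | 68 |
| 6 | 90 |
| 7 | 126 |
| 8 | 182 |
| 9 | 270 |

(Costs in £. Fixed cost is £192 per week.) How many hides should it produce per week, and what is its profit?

Q = 8; profit = £258

Compute π = P·Q − TC at each output: Q=0: -192; Q=1: -143; Q=2: -80; Q=3: -11; Q=4: 66; Q=5: 135; Q=6: 192; Q=7: 235; Q=8: 258; Q=9: 249.
Profit is maximized at Q = 8. AVC there is 182/8 = £22.75 ≤ P, so producing beats shutting down (which would give -£192).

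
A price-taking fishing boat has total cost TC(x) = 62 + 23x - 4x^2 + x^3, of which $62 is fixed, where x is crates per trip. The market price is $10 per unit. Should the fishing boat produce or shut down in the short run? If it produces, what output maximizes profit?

From TC, MC = TC'(x) = 23 - 8x + 3x^2 and AVC = VC/x = 23 - 4x + x^2.
AVC is minimized where dAVC/dx = -4 + 2x = 0, at x = 2; min AVC = 23 - 4·2 + 2^2 = $19.
With P < min AVC ($10 < $19), every unit sold adds to the loss.
Best response: produce nothing and absorb the $62 fixed cost.

Shut down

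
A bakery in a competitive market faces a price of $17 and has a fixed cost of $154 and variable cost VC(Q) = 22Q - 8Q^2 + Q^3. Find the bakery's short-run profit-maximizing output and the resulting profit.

Profit = -$104 at Q = 5

AVC = 22 - 8Q + Q^2 has its minimum $6 at Q = 4; price $17 clears that bar, so the firm operates.
MC = 22 - 16Q + 3Q^2. Setting P = MC and taking the root on the rising branch gives Q* = 5.
TR = 17·5 = 85. TC = 154 + 35 = 189. Profit = 85 − 189 = -$104.
By producing, the firm covers all variable cost plus $50 of fixed cost; shutting down would lose the full $154.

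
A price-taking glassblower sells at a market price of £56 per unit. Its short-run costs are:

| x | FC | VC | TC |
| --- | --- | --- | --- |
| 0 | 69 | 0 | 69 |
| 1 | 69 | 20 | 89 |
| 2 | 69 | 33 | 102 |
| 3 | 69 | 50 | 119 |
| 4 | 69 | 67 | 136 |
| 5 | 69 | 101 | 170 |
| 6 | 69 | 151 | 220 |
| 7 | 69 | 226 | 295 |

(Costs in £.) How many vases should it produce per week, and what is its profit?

Tabulate TR − TC: x=0: -69; x=1: -33; x=2: 10; x=3: 49; x=4: 88; x=5: 110; x=6: 116; x=7: 97.
Profit is maximized at x = 6. AVC there is 151/6 = £25.17 ≤ P, so producing beats shutting down (which would give -£69).

x = 6; profit = £116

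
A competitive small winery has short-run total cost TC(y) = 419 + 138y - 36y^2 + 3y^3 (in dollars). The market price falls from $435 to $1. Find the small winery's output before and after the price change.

Output falls from 11 to 0 (the firm shuts down)

AVC = 138 - 36y + 3y^2, minimized at y = 6 where min AVC = $30. MC = 138 - 72y + 9y^2.
At P = $435 ≥ min AVC, set P = MC on the rising branch: y = 11.
At P = $1 < min AVC = $30, price no longer covers variable cost at any output, so the firm shuts down: y = 0.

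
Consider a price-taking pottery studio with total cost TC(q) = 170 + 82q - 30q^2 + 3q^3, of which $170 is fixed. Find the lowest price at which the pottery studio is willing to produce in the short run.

$7 per unit

The firm shuts down when price falls below the minimum of average variable cost. AVC = VC/q = 82 - 30q + 3q^2.
At the minimum of AVC, MC = AVC. MC = 82 - 60q + 9q^2; setting MC = AVC gives 6q^2 - 30q = 0, so q = 5. min AVC = 7.
So the shutdown price is $7.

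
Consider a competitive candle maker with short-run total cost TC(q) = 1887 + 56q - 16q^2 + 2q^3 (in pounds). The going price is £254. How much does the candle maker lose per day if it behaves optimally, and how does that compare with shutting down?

Profit = -£267 at q = 9

AVC = 56 - 16q + 2q^2 has its minimum £24 at q = 4; price £254 clears that bar, so the firm operates.
MC = 56 - 32q + 6q^2. Setting P = MC and taking the root on the rising branch gives q* = 9.
TR = 254·9 = 2286. TC = 1887 + 666 = 2553. Profit = 2286 − 2553 = -£267.
That loss of £267 beats the £1887 the firm would lose by shutting down; producing recovers £1620 of fixed cost.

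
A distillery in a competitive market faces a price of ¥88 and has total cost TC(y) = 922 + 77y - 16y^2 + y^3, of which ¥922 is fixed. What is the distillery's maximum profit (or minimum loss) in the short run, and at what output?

Profit = -¥196 at y = 11

AVC = 77 - 16y + y^2 has its minimum ¥13 at y = 8; price ¥88 clears that bar, so the firm operates.
MC = 77 - 32y + 3y^2. Setting P = MC and taking the root on the rising branch gives y* = 11.
TR = 88·11 = 968. TC = 922 + 242 = 1164. Profit = 968 − 1164 = -¥196.
That loss of ¥196 beats the ¥922 the firm would lose by shutting down; producing recovers ¥726 of fixed cost.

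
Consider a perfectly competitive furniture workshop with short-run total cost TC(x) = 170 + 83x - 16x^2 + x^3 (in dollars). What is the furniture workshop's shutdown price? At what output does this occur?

$19 per unit, at x = 8

Short-run supply begins at min AVC. From VC = 83x - 16x^2 + x^3, AVC = 83 - 16x + x^2.
At the minimum of AVC, MC = AVC. MC = 83 - 32x + 3x^2; setting MC = AVC gives 2x^2 - 16x = 0, so x = 8. min AVC = 19.
The firm shuts down for any P below $19.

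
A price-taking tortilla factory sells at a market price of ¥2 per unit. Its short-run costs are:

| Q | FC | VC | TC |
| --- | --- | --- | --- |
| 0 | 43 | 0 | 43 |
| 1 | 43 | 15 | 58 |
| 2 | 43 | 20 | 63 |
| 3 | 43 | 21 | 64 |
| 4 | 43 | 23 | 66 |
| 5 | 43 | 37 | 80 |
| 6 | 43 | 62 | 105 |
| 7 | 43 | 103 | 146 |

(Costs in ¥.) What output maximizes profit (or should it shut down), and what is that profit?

Tabulate TR − TC: Q=0: -43; Q=1: -56; Q=2: -59; Q=3: -58; Q=4: -58; Q=5: -70; Q=6: -93; Q=7: -132.
Profit is highest at Q = 0. Equivalently, the lowest AVC in the table is 23/4 ≈ ¥5.75 at Q = 4, and P = ¥2 falls below it — price never covers variable cost, so the firm shuts down and loses only its fixed cost.

Q = 0 (shut down); profit = -¥43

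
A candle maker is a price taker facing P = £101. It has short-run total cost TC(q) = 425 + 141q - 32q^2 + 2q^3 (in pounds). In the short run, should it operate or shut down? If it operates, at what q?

From TC, MC = TC'(q) = 141 - 64q + 6q^2 and AVC = VC/q = 141 - 32q + 2q^2.
The AVC parabola has its vertex at q = 32/4 = 8, where AVC = 141 - 32·8 + 2·8^2 = £13.
Since P = £101 ≥ min AVC = £13, price covers variable cost and the firm should produce.
Set P = MC: 101 = 141 - 64q + 6q^2 → 40 - 64q + 6q^2 = 0. The roots are q = 2/3 and q = 10; the profit-maximizing output is on the rising part of MC, so q* = 10.
Check: AVC at q = 10 is £21 ≤ P, so revenue covers variable cost.
Profit = P·q − TC = 101·10 − 635 = £375.

Produce at q = 10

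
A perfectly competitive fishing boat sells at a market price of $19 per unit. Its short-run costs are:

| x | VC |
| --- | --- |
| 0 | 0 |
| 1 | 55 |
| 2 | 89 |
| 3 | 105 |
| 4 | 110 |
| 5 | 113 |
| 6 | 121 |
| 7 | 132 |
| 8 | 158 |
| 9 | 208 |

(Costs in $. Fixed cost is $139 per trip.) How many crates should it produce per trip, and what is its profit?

Tabulate TR − TC: x=0: -139; x=1: -175; x=2: -190; x=3: -187; x=4: -173; x=5: -157; x=6: -146; x=7: -138; x=8: -145; x=9: -176.
Profit is maximized at x = 7. AVC there is 132/7 = $18.86 ≤ P, so producing beats shutting down (which would give -$139).

x = 7; profit = -$138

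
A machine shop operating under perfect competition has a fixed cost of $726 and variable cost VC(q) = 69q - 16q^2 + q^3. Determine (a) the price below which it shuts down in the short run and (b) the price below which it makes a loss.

Shutdown price = $5; break-even price = $80

Shutdown price = min AVC. AVC = 69 - 16q + q^2, with vertex at q = 8 and minimum $5.
ATC = 726/q + 69 - 16q + q^2. Setting dATC/dq = −726/q^2 − 16 + 2q = 0 gives q = 11 (since 2·11^3 − 16·11^2 = 726).
min ATC = 726/11 + 69 − 16·11 + 11^2 = $80. That is the break-even price.
For $5 ≤ P < $80 the firm produces at a loss; below $5 it shuts down.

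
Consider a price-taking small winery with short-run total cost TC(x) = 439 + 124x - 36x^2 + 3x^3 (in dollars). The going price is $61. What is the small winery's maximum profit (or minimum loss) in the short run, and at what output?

Profit = -$145 at x = 7

AVC = 124 - 36x + 3x^2 has its minimum $16 at x = 6; price $61 clears that bar, so the firm operates.
MC = 124 - 72x + 9x^2. Setting P = MC and taking the root on the rising branch gives x* = 7.
TR = 61·7 = 427. TC = 439 + 133 = 572. Profit = 427 − 572 = -$145.
Shutting down would mean losing the fixed cost of $439, so operating at a loss of $145 is better by $294.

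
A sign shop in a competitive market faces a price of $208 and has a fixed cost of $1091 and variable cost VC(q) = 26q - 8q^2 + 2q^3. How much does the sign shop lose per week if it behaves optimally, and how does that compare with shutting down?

Profit = -$111 at q = 7

AVC = 26 - 8q + 2q^2 has its minimum $18 at q = 2; price $208 clears that bar, so the firm operates.
MC = 26 - 16q + 6q^2. Setting P = MC and taking the root on the rising branch gives q* = 7.
TR = 208·7 = 1456. TC = 1091 + 476 = 1567. Profit = 1456 − 1567 = -$111.
That loss of $111 beats the $1091 the firm would lose by shutting down; producing recovers $980 of fixed cost.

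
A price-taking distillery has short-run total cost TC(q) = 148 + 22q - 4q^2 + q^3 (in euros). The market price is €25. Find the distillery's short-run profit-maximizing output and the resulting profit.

AVC = 22 - 4q + q^2; min AVC = €18 at q = 2. Since P = €25 ≥ min AVC, the firm produces.
MC = 22 - 8q + 3q^2. Setting P = MC and taking the root on the rising branch gives q* = 3.
TR = 25·3 = 75. TC = 148 + 57 = 205. Profit = 75 − 205 = -€130.
Shutting down would mean losing the fixed cost of €148, so operating at a loss of €130 is better by €18.

Profit = -€130 at q = 3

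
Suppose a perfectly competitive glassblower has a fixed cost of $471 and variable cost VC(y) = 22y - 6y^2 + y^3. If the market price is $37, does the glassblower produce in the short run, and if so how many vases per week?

Produce at y = 5

Variable cost is VC = 22y - 6y^2 + y^3, so AVC = VC/y = 22 - 6y + y^2 and MC = dTC/dy = 22 - 12y + 3y^2.
The AVC parabola has its vertex at y = 6/2 = 3, where AVC = 22 - 6·3 + 3^2 = $13.
Since P = $37 ≥ min AVC = $13, price covers variable cost and the firm should produce.
Set P = MC: 37 = 22 - 12y + 3y^2 → -15 - 12y + 3y^2 = 0. The roots are y = -1 and y = 5; the profit-maximizing output is on the rising part of MC, so y* = 5.
Check: AVC at y = 5 is $17 ≤ P, so revenue covers variable cost.
Profit = P·y − TC = 37·5 − 556 = -$371, a loss, but smaller than the $471 fixed cost the firm would lose by shutting down.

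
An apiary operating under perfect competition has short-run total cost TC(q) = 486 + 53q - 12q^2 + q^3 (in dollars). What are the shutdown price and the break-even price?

Shutdown price = $17; break-even price = $80

Shutdown price = min AVC. AVC = 53 - 12q + q^2, with vertex at q = 6 and minimum $17.
ATC = 486/q + 53 - 12q + q^2. Setting dATC/dq = −486/q^2 − 12 + 2q = 0 gives q = 9 (since 2·9^3 − 12·9^2 = 486).
min ATC = 486/9 + 53 − 12·9 + 9^2 = $80. That is the break-even price.
For $17 ≤ P < $80 the firm produces at a loss; below $17 it shuts down.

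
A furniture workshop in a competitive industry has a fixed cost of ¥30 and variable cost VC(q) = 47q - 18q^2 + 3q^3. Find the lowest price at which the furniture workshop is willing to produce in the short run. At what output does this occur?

The shutdown price is the minimum of AVC. VC = 47q - 18q^2 + 3q^3, so AVC = 47 - 18q + 3q^2.
At the minimum of AVC, MC = AVC. MC = 47 - 36q + 9q^2; setting MC = AVC gives 6q^2 - 18q = 0, so q = 3. min AVC = 20.
The firm shuts down for any P below ¥20.

¥20 per unit, at q = 3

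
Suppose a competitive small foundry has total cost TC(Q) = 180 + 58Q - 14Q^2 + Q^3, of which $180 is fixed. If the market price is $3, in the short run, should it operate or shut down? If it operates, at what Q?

Shut down

Variable cost is VC = 58Q - 14Q^2 + Q^3, so AVC = VC/Q = 58 - 14Q + Q^2 and MC = dTC/dQ = 58 - 28Q + 3Q^2.
AVC hits its minimum where MC = AVC, at Q = 7, giving min AVC = 58 - 14·7 + 7^2 = $9.
With P < min AVC ($3 < $9), every unit sold adds to the loss.
The firm minimizes its loss by shutting down and losing only its fixed cost of $180.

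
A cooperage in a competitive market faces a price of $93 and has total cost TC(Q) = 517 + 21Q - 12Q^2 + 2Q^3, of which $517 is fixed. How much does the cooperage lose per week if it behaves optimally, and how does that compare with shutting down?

Profit = -$85 at Q = 6

AVC = 21 - 12Q + 2Q^2 has its minimum $3 at Q = 3; price $93 clears that bar, so the firm operates.
With MC = 21 - 24Q + 6Q^2, P = MC on the upward-sloping part at Q* = 6.
TR = 93·6 = 558. TC = 517 + 126 = 643. Profit = 558 − 643 = -$85.
By producing, the firm covers all variable cost plus $432 of fixed cost; shutting down would lose the full $517.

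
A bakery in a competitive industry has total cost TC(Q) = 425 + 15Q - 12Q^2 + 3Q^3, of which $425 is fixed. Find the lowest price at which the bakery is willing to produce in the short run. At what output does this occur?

$3 per unit, at Q = 2

The shutdown price is the minimum of AVC. VC = 15Q - 12Q^2 + 3Q^3, so AVC = 15 - 12Q + 3Q^2.
At the minimum of AVC, MC = AVC. MC = 15 - 24Q + 9Q^2; setting MC = AVC gives 6Q^2 - 12Q = 0, so Q = 2. min AVC = 3.
For P < $3 the firm produces nothing.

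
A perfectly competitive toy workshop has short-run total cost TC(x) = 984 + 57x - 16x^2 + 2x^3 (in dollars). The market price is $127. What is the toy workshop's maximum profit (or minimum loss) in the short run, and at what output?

Profit = -$396 at x = 7

AVC = 57 - 16x + 2x^2; min AVC = $25 at x = 4. Since P = $127 ≥ min AVC, the firm produces.
With MC = 57 - 32x + 6x^2, P = MC on the upward-sloping part at x* = 7.
TR = 127·7 = 889. TC = 984 + 301 = 1285. Profit = 889 − 1285 = -$396.
By producing, the firm covers all variable cost plus $588 of fixed cost; shutting down would lose the full $984.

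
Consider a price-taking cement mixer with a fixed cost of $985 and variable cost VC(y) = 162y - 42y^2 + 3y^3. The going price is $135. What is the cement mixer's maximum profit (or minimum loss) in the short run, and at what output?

AVC = 162 - 42y + 3y^2 has its minimum $15 at y = 7; price $135 clears that bar, so the firm operates.
With MC = 162 - 84y + 9y^2, P = MC on the upward-sloping part at y* = 9.
TR = 135·9 = 1215. TC = 985 + 243 = 1228. Profit = 1215 − 1228 = -$13.
That loss of $13 beats the $985 the firm would lose by shutting down; producing recovers $972 of fixed cost.

Profit = -$13 at y = 9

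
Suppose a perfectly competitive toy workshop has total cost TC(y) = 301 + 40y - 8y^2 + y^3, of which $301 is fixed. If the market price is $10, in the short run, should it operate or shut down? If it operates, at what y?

Strip out fixed cost: VC = 40y - 8y^2 + y^3. Then AVC = 40 - 8y + y^2 and MC = 40 - 16y + 3y^2.
AVC is minimized where dAVC/dy = -8 + 2y = 0, at y = 4; min AVC = 40 - 8·4 + 4^2 = $24.
Since P = $10 < min AVC = $24, price fails to cover variable cost at any output.
Shutting down limits the loss to fixed cost, $301.

Shut down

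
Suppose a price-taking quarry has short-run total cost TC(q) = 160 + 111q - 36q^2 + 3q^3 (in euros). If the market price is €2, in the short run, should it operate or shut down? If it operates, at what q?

Shut down

From TC, MC = TC'(q) = 111 - 72q + 9q^2 and AVC = VC/q = 111 - 36q + 3q^2.
AVC is minimized where dAVC/dq = -36 + 6q = 0, at q = 6; min AVC = 111 - 36·6 + 3·6^2 = €3.
With P < min AVC (€2 < €3), every unit sold adds to the loss.
The firm minimizes its loss by shutting down and losing only its fixed cost of €160.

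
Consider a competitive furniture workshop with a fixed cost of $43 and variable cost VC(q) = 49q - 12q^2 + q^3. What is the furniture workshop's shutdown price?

$13 per unit

The firm shuts down when price falls below the minimum of average variable cost. AVC = VC/q = 49 - 12q + q^2.
dAVC/dq = -12 + 2q = 0 gives q = 6. min AVC = 49 - 12·6 + 6^2 = 13.
For P < $13 the firm produces nothing.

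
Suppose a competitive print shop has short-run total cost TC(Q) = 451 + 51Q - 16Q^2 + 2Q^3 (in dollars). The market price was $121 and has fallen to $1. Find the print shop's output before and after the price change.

Output falls from 7 to 0 (the firm shuts down)

AVC = 51 - 16Q + 2Q^2, minimized at Q = 4 where min AVC = $19. MC = 51 - 32Q + 6Q^2.
At P = $121 ≥ min AVC, set P = MC on the rising branch: Q = 7.
At P = $1 < min AVC = $19, price no longer covers variable cost at any output, so the firm shuts down: Q = 0.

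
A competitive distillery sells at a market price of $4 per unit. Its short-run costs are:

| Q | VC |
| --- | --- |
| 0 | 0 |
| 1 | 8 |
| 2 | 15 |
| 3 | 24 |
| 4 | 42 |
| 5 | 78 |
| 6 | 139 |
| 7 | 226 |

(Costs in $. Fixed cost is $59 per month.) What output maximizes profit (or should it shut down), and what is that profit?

Tabulate TR − TC: Q=0: -59; Q=1: -63; Q=2: -66; Q=3: -71; Q=4: -85; Q=5: -117; Q=6: -174; Q=7: -257.
Profit is highest at Q = 0. Equivalently, the lowest AVC in the table is 15/2 ≈ $7.50 at Q = 2, and P = $4 falls below it — price never covers variable cost, so the firm shuts down and loses only its fixed cost.

Q = 0 (shut down); profit = -$59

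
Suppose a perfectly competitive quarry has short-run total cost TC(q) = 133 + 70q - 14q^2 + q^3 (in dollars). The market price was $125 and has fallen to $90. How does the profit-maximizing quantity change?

Output falls from 11 to 10

MC = 70 - 28q + 3q^2; the shutdown threshold is min AVC = $21 (at q = 7).
At P = $125 ≥ min AVC, set P = MC on the rising branch: q = 11.
At P = $90 ≥ min AVC, set P = MC: q = 10. The firm stays open but cuts output.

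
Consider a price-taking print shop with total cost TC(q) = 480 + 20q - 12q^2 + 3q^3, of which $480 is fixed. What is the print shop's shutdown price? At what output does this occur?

The shutdown price is the minimum of AVC. VC = 20q - 12q^2 + 3q^3, so AVC = 20 - 12q + 3q^2.
dAVC/dq = -12 + 6q = 0 gives q = 2. min AVC = 20 - 12·2 + 3·2^2 = 8.
The firm shuts down for any P below $8.

$8 per unit, at q = 2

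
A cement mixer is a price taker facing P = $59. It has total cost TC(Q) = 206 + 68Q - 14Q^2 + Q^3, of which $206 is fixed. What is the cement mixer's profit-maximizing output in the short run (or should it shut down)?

Variable cost is VC = 68Q - 14Q^2 + Q^3, so AVC = VC/Q = 68 - 14Q + Q^2 and MC = dTC/dQ = 68 - 28Q + 3Q^2.
AVC is minimized where dAVC/dQ = -14 + 2Q = 0, at Q = 7; min AVC = 68 - 14·7 + 7^2 = $19.
Because $59 ≥ $19, revenue can cover variable cost; the firm operates.
Solving P = MC: 9 - 28Q + 3Q^2 = 0 ⇒ Q = 1/3 or 9. On the upward-sloping branch, Q* = 9.
Check: AVC at Q = 9 is $23 ≤ P, so revenue covers variable cost.
Profit = P·Q − TC = 59·9 − 413 = $118.

Produce at Q = 9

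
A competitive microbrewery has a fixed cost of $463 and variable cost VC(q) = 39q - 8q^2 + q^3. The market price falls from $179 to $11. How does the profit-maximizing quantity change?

AVC = 39 - 8q + q^2, minimized at q = 4 where min AVC = $23. MC = 39 - 16q + 3q^2.
At P = $179 ≥ min AVC, set P = MC on the rising branch: q = 10.
At P = $11 < min AVC = $23, price no longer covers variable cost at any output, so the firm shuts down: q = 0.

Output falls from 10 to 0 (the firm shuts down)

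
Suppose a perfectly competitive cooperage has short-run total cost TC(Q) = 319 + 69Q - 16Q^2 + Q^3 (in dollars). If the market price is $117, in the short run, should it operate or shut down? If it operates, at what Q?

Strip out fixed cost: VC = 69Q - 16Q^2 + Q^3. Then AVC = 69 - 16Q + Q^2 and MC = 69 - 32Q + 3Q^2.
AVC is minimized where dAVC/dQ = -16 + 2Q = 0, at Q = 8; min AVC = 69 - 16·8 + 8^2 = $5.
Since P = $117 ≥ min AVC = $5, price covers variable cost and the firm should produce.
P = MC gives -48 - 32Q + 3Q^2 = 0, with roots -4/3 and 12. Take the larger (rising MC): Q* = 12.
Check: AVC at Q = 12 is $21 ≤ P, so revenue covers variable cost.
Profit = P·Q − TC = 117·12 − 571 = $833.

Produce at Q = 12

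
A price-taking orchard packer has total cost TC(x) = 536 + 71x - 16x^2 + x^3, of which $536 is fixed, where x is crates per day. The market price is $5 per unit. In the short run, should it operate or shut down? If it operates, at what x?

Shut down

Strip out fixed cost: VC = 71x - 16x^2 + x^3. Then AVC = 71 - 16x + x^2 and MC = 71 - 32x + 3x^2.
AVC hits its minimum where MC = AVC, at x = 8, giving min AVC = 71 - 16·8 + 8^2 = $7.
Since P = $5 < min AVC = $7, price fails to cover variable cost at any output.
Shutting down limits the loss to fixed cost, $536.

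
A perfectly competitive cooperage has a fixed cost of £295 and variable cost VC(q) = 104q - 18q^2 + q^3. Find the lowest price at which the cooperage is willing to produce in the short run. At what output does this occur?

Short-run supply begins at min AVC. From VC = 104q - 18q^2 + q^3, AVC = 104 - 18q + q^2.
At the minimum of AVC, MC = AVC. MC = 104 - 36q + 3q^2; setting MC = AVC gives 2q^2 - 18q = 0, so q = 9. min AVC = 23.
The firm shuts down for any P below £23.

£23 per unit, at q = 9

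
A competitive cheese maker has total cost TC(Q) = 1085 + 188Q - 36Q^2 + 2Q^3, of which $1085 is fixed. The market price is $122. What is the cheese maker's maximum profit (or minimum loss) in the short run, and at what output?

Profit = -$117 at Q = 11

AVC = 188 - 36Q + 2Q^2; min AVC = $26 at Q = 9. Since P = $122 ≥ min AVC, the firm produces.
With MC = 188 - 72Q + 6Q^2, P = MC on the upward-sloping part at Q* = 11.
TR = 122·11 = 1342. TC = 1085 + 374 = 1459. Profit = 1342 − 1459 = -$117.
That loss of $117 beats the $1085 the firm would lose by shutting down; producing recovers $968 of fixed cost.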